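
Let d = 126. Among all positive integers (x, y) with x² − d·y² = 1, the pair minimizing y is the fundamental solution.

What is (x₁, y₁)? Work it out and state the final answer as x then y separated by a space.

√126 → a₀=11, period (4,2,4,22); ℓ=4 even so k=3
i=0: a=11 ⇒ p=11, q=1
…
i=2: a=2 ⇒ p=101, q=9
i=3: a=4 ⇒ p=449, q=40
→ (449, 40).  Check: 449²=201601, 126·40²=201600, difference 1.

449 40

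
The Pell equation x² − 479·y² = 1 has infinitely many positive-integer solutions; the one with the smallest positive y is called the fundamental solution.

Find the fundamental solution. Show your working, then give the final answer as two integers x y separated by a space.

√479 = [21; 1,7,1,3,2,21,2,3,1,7,1,42, …], period ℓ=12 (even) → k=11
step 0: (21, 1)  from 21·(1,0) + (0,1)
…
step 3: (197, 9)  from 1·(175,8) + (22,1)
…
step 5: (1729, 79)  from 2·(766,35) + (197,9)
…
step 8: (264712, 12095)  from 3·(75879,3467) + (37075,1694)
…
step 10: (2648849, 121029)  from 7·(340591,15562) + (264712,12095)
step 11: (2989440, 136591)  from 1·(2648849,121029) + (340591,15562)
→ (2989440, 136591).  Check: 2989440²=8936751513600, 479·136591²=8936751513599, difference 1.

2989440 136591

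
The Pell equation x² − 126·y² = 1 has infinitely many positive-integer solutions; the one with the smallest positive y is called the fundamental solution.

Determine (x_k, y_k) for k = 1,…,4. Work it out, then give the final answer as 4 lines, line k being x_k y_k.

449 40
403201 35920
362074049 32256120
325142092801 28965959840

√126 → a₀=11, period (4,2,4,22); ℓ=4 even so k=3
step 0: (11, 1)  from 11·(1,0) + (0,1)
step 1: (45, 4)  from 4·(11,1) + (1,0)
step 2: (101, 9)  from 2·(45,4) + (11,1)
step 3: (449, 40)  from 4·(101,9) + (45,4)
→ (449, 40).  Check: 449²=201601, 126·40²=201600, difference 1.
(x_2, y_2) = (449·449 + 126·40·40, 449·40 + 40·449) = (403201, 35920)
(x_3, y_3) = (449·403201 + 126·40·35920, 449·35920 + 40·403201) = (362074049, 32256120)
(x_4, y_4) = (449·362074049 + 126·40·32256120, 449·32256120 + 40·362074049) = (325142092801, 28965959840)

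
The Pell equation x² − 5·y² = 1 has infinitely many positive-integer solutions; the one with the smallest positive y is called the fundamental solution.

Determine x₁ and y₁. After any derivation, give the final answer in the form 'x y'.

9 4

d=5: √d = [2; 4] (ℓ=1, odd), read p_1/q_1
k=0  a_k=2  p_k/q_k = 2/1
k=1  a_k=4  p_k/q_k = 9/4
fundamental: x₁=9, y₁=4  (since 81 − 5·16 = 1)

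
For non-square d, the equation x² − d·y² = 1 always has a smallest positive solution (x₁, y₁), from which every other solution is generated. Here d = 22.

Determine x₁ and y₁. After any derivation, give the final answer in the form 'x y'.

197 42

√22 = [4; 1,2,4,2,1,8, …], period ℓ=6 (even) → k=5
step 0: (4, 1)  from 4·(1,0) + (0,1)
step 1: (5, 1)  from 1·(4,1) + (1,0)
step 2: (14, 3)  from 2·(5,1) + (4,1)
step 3: (61, 13)  from 4·(14,3) + (5,1)
step 4: (136, 29)  from 2·(61,13) + (14,3)
step 5: (197, 42)  from 1·(136,29) + (61,13)
(x₁, y₁) = (197, 42);  197² − 22·42² = 1 ✓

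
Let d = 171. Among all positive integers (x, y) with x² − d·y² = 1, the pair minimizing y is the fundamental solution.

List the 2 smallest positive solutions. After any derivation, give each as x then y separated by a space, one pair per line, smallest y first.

[13; 13,26] for √171; ℓ=2 ⇒ convergent index 1
i=0: a=13 ⇒ p=13, q=1
i=1: a=13 ⇒ p=170, q=13
(x₁, y₁) = (170, 13);  170² − 171·13² = 1 ✓
(170+13√171)^2 = 57799 + 4420√171

170 13
57799 4420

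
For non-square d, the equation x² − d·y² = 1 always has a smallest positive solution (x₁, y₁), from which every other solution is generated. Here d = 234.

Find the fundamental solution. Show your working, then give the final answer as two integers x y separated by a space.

5201 340

[15; 3,2,1,2,1,2,3,30] for √234; ℓ=8 ⇒ convergent index 7
k=0  a_k=15  p_k/q_k = 15/1
…
k=6  a_k=2  p_k/q_k = 1545/101
k=7  a_k=3  p_k/q_k = 5201/340
→ (5201, 340).  Check: 5201²=27050401, 234·340²=27050400, difference 1.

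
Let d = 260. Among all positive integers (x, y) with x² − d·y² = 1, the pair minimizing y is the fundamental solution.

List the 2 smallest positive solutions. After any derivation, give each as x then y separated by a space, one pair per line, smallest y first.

d=260: √d = [16; 8,32] (ℓ=2, even), read p_1/q_1
k=0  a_k=16  p_k/q_k = 16/1
k=1  a_k=8  p_k/q_k = 129/8
(x₁, y₁) = (129, 8);  129² − 260·8² = 1 ✓
(129+8√260)^2 = 33281 + 2064√260

129 8
33281 2064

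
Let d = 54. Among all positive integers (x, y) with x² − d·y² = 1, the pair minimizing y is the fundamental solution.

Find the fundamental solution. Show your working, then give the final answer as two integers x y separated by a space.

√54 = [7; 2,1,6,1,2,14, …], period ℓ=6 (even) → k=5
a_0=7:  p_0=7·1+0=7,  q_0=7·0+1=1
…
a_4=1:  p_4=1·147+22=169,  q_4=1·20+3=23
a_5=2:  p_5=2·169+147=485,  q_5=2·23+20=66
→ (485, 66).  Check: 485²=235225, 54·66²=235224, difference 1.

485 66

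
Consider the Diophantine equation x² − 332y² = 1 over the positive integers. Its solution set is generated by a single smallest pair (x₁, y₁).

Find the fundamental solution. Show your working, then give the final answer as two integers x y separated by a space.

13447 738

d=332: √d = [18; 4,1,1,8,1,1,4,36] (ℓ=8, even), read p_7/q_7
i=0: a=18 ⇒ p=18, q=1
…
i=4: a=8 ⇒ p=1403, q=77
i=5: a=1 ⇒ p=1567, q=86
i=6: a=1 ⇒ p=2970, q=163
i=7: a=4 ⇒ p=13447, q=738
→ (13447, 738).  Check: 13447²=180821809, 332·738²=180821808, difference 1.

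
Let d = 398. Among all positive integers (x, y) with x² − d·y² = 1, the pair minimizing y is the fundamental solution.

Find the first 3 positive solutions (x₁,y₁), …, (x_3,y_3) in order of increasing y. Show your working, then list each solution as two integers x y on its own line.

[19; 1,18,1,38] for √398; ℓ=4 ⇒ convergent index 3
step 0: (19, 1)  from 19·(1,0) + (0,1)
…
step 2: (379, 19)  from 18·(20,1) + (19,1)
step 3: (399, 20)  from 1·(379,19) + (20,1)
fundamental: x₁=399, y₁=20  (since 159201 − 398·400 = 1)
(399+20√398)^2 = 318401 + 15960√398
(399+20√398)^3 = 254083599 + 12736060√398

399 20
318401 15960
254083599 12736060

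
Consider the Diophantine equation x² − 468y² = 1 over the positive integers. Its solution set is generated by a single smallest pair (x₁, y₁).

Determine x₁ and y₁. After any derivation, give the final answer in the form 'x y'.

649 30

√468 = [21; 1,1,1,2,1,1,1,42, …], period ℓ=8 (even) → k=7
k=0  a_k=21  p_k/q_k = 21/1
…
k=3  a_k=1  p_k/q_k = 65/3
k=4  a_k=2  p_k/q_k = 173/8
…
k=6  a_k=1  p_k/q_k = 411/19
k=7  a_k=1  p_k/q_k = 649/30
fundamental: x₁=649, y₁=30  (since 421201 − 468·900 = 1)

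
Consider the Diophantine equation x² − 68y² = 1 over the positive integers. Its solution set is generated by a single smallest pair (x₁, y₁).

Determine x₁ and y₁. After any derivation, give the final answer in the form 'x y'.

d=68: √d = [8; 4,16] (ℓ=2, even), read p_1/q_1
k=0  a_k=8  p_k/q_k = 8/1
k=1  a_k=4  p_k/q_k = 33/4
(x₁, y₁) = (33, 4);  33² − 68·4² = 1 ✓

33 4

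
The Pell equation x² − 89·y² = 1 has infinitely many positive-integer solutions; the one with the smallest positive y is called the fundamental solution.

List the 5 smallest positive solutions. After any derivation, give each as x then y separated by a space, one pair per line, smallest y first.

[9; 2,3,3,2,18] for √89; ℓ=5 ⇒ convergent index 9
k=0  a_k=9  p_k/q_k = 9/1
k=1  a_k=2  p_k/q_k = 19/2
…
k=3  a_k=3  p_k/q_k = 217/23
k=4  a_k=2  p_k/q_k = 500/53
k=5  a_k=18  p_k/q_k = 9217/977
…
k=7  a_k=3  p_k/q_k = 66019/6998
k=8  a_k=3  p_k/q_k = 216991/23001
k=9  a_k=2  p_k/q_k = 500001/53000
fundamental: x₁=500001, y₁=53000  (since 250001000001 − 89·2809000000 = 1)
k=2:  x_2 = 500001·500001+89·53000·53000 = 500002000001,  y_2 = 500001·53000+53000·500001 = 53000106000
k=3:  x_3 = 500001·500002000001+89·53000·53000106000 = 500003000004500001,  y_3 = 500001·53000106000+53000·500002000001 = 53000212000159000
k=4:  x_4 = 500001·500003000004500001+89·53000·53000212000159000 = 500004000010000008000001,  y_4 = 500001·53000212000159000+53000·500003000004500001 = 53000318000530000212000
k=5:  x_5 = 500001·500004000010000008000001+89·53000·53000318000530000212000 = 500005000017500025000012500001,  y_5 = 500001·53000318000530000212000+53000·500004000010000008000001 = 53000424001113001060000265000

500001 53000
500002000001 53000106000
500003000004500001 53000212000159000
500004000010000008000001 53000318000530000212000
500005000017500025000012500001 53000424001113001060000265000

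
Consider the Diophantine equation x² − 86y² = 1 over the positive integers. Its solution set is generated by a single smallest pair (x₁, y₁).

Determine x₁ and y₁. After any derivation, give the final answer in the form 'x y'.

10405 1122

√86 = [9; 3,1,1,1,8,1,1,1,3,18, …], period ℓ=10 (even) → k=9
i=0: a=9 ⇒ p=9, q=1
…
i=2: a=1 ⇒ p=37, q=4
…
i=6: a=1 ⇒ p=983, q=106
…
i=8: a=1 ⇒ p=2847, q=307
i=9: a=3 ⇒ p=10405, q=1122
(x₁, y₁) = (10405, 1122);  10405² − 86·1122² = 1 ✓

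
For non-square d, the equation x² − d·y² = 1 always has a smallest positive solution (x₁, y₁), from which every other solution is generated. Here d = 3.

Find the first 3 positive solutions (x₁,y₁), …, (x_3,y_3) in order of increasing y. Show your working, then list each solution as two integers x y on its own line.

√3 = [1; 1,2, …], period ℓ=2 (even) → k=1
i=0: a=1 ⇒ p=1, q=1
i=1: a=1 ⇒ p=2, q=1
→ (2, 1).  Check: 2²=4, 3·1²=3, difference 1.
(2+1√3)^2 = 7 + 4√3
(2+1√3)^3 = 26 + 15√3

2 1
7 4
26 15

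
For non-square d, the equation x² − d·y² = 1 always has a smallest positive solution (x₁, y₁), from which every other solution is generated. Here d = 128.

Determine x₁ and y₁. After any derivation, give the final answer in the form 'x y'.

√128 → a₀=11, period (3,5,3,22); ℓ=4 even so k=3
step 0: (11, 1)  from 11·(1,0) + (0,1)
…
step 2: (181, 16)  from 5·(34,3) + (11,1)
step 3: (577, 51)  from 3·(181,16) + (34,3)
(x₁, y₁) = (577, 51);  577² − 128·51² = 1 ✓

577 51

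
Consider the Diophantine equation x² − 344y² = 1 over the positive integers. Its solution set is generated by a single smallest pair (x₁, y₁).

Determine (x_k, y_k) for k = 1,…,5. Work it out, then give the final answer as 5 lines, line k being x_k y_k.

d=344: √d = [18; 1,1,4,1,3,1,4,1,1,36] (ℓ=10, even), read p_9/q_9
step 0: (18, 1)  from 18·(1,0) + (0,1)
step 1: (19, 1)  from 1·(18,1) + (1,0)
step 2: (37, 2)  from 1·(19,1) + (18,1)
step 3: (167, 9)  from 4·(37,2) + (19,1)
step 4: (204, 11)  from 1·(167,9) + (37,2)
…
step 8: (5694, 307)  from 1·(4711,254) + (983,53)
step 9: (10405, 561)  from 1·(5694,307) + (4711,254)
(x₁, y₁) = (10405, 561);  10405² − 344·561² = 1 ✓
k=2:  x_2 = 10405·10405+344·561·561 = 216528049,  y_2 = 10405·561+561·10405 = 11674410
k=3:  x_3 = 10405·216528049+344·561·11674410 = 4505948689285,  y_3 = 10405·11674410+561·216528049 = 242944471539
k=4:  x_4 = 10405·4505948689285+344·561·242944471539 = 93768792007492801,  y_4 = 10405·242944471539+561·4505948689285 = 5055674441052180
k=5:  x_5 = 10405·93768792007492801+344·561·5055674441052180 = 1951328557169976499525,  y_5 = 10405·5055674441052180+561·93768792007492801 = 105208584875351394261

10405 561
216528049 11674410
4505948689285 242944471539
93768792007492801 5055674441052180
1951328557169976499525 105208584875351394261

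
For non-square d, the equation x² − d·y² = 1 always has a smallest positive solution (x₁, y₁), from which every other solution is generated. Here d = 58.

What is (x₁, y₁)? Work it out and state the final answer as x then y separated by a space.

19603 2574

d=58: √d = [7; 1,1,1,1,1,1,14] (ℓ=7, odd), read p_13/q_13
a_0=7:  p_0=7·1+0=7,  q_0=7·0+1=1
…
a_4=1:  p_4=1·23+15=38,  q_4=1·3+2=5
…
a_6=1:  p_6=1·61+38=99,  q_6=1·8+5=13
…
a_12=1:  p_12=1·7532+4539=12071,  q_12=1·989+596=1585
a_13=1:  p_13=1·12071+7532=19603,  q_13=1·1585+989=2574
(x₁, y₁) = (19603, 2574);  19603² − 58·2574² = 1 ✓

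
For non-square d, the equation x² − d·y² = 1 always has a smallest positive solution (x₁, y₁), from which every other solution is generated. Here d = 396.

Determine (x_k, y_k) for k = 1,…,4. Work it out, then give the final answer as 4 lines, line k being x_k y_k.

d=396: √d = [19; 1,8,1,38] (ℓ=4, even), read p_3/q_3
a_0=19:  p_0=19·1+0=19,  q_0=19·0+1=1
a_1=1:  p_1=1·19+1=20,  q_1=1·1+0=1
a_2=8:  p_2=8·20+19=179,  q_2=8·1+1=9
a_3=1:  p_3=1·179+20=199,  q_3=1·9+1=10
fundamental: x₁=199, y₁=10  (since 39601 − 396·100 = 1)
(199+10√396)^2 = 79201 + 3980√396
(199+10√396)^3 = 31521799 + 1584030√396
(199+10√396)^4 = 12545596801 + 630439960√396

199 10
79201 3980
31521799 1584030
12545596801 630439960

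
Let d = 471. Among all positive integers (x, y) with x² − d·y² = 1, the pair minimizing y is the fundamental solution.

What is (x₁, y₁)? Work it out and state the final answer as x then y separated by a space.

7838695 361188

[21; 1,2,2,1,3,…,2,1,42] for √471; ℓ=14 ⇒ convergent index 13
k=0  a_k=21  p_k/q_k = 21/1
…
k=4  a_k=1  p_k/q_k = 217/10
…
k=9  a_k=3  p_k/q_k = 644804/29711
…
k=12  a_k=2  p_k/q_k = 5506953/253747
k=13  a_k=1  p_k/q_k = 7838695/361188
(x₁, y₁) = (7838695, 361188);  7838695² − 471·361188² = 1 ✓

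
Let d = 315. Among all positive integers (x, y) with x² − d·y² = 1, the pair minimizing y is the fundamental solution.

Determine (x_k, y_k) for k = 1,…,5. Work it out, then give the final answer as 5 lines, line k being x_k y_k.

71 4
10081 568
1431431 80652
203253121 11452016
28860511751 1626105620

√315 → a₀=17, period (1,2,1,34); ℓ=4 even so k=3
k=0  a_k=17  p_k/q_k = 17/1
k=1  a_k=1  p_k/q_k = 18/1
k=2  a_k=2  p_k/q_k = 53/3
k=3  a_k=1  p_k/q_k = 71/4
fundamental: x₁=71, y₁=4  (since 5041 − 315·16 = 1)
k=2:  x_2 = 71·71+315·4·4 = 10081,  y_2 = 71·4+4·71 = 568
k=3:  x_3 = 71·10081+315·4·568 = 1431431,  y_3 = 71·568+4·10081 = 80652
k=4:  x_4 = 71·1431431+315·4·80652 = 203253121,  y_4 = 71·80652+4·1431431 = 11452016
k=5:  x_5 = 71·203253121+315·4·11452016 = 28860511751,  y_5 = 71·11452016+4·203253121 = 1626105620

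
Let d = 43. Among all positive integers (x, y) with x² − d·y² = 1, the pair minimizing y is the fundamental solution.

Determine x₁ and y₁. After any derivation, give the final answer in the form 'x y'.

3482 531

√43 → a₀=6, period (1,1,3,1,5,1,3,1,1,12); ℓ=10 even so k=9
a_0=6:  p_0=6·1+0=6,  q_0=6·0+1=1
…
a_4=1:  p_4=1·46+13=59,  q_4=1·7+2=9
a_5=5:  p_5=5·59+46=341,  q_5=5·9+7=52
…
a_8=1:  p_8=1·1541+400=1941,  q_8=1·235+61=296
a_9=1:  p_9=1·1941+1541=3482,  q_9=1·296+235=531
(x₁, y₁) = (3482, 531);  3482² − 43·531² = 1 ✓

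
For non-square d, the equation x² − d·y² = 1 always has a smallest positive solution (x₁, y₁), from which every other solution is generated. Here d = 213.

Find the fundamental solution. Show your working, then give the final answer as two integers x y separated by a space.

194399 13320

[14; 1,1,2,6,1,8,1,6,2,1,1,28] for √213; ℓ=12 ⇒ convergent index 11
k=0  a_k=14  p_k/q_k = 14/1
…
k=2  a_k=1  p_k/q_k = 29/2
k=3  a_k=2  p_k/q_k = 73/5
…
k=6  a_k=8  p_k/q_k = 4787/328
k=7  a_k=1  p_k/q_k = 5327/365
k=8  a_k=6  p_k/q_k = 36749/2518
…
k=10  a_k=1  p_k/q_k = 115574/7919
k=11  a_k=1  p_k/q_k = 194399/13320
(x₁, y₁) = (194399, 13320);  194399² − 213·13320² = 1 ✓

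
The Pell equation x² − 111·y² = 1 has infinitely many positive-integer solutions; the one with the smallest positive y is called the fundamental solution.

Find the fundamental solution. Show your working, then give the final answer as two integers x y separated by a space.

[10; 1,1,6,1,1,20] for √111; ℓ=6 ⇒ convergent index 5
k=0  a_k=10  p_k/q_k = 10/1
k=1  a_k=1  p_k/q_k = 11/1
…
k=3  a_k=6  p_k/q_k = 137/13
k=4  a_k=1  p_k/q_k = 158/15
k=5  a_k=1  p_k/q_k = 295/28
→ (295, 28).  Check: 295²=87025, 111·28²=87024, difference 1.

295 28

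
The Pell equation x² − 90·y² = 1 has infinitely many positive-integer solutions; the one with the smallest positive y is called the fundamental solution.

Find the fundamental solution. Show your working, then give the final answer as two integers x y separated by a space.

19 2

d=90: √d = [9; 2,18] (ℓ=2, even), read p_1/q_1
a_0=9:  p_0=9·1+0=9,  q_0=9·0+1=1
a_1=2:  p_1=2·9+1=19,  q_1=2·1+0=2
fundamental: x₁=19, y₁=2  (since 361 − 90·4 = 1)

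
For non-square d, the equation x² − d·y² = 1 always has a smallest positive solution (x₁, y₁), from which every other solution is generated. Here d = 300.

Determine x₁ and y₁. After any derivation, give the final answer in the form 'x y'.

√300 → a₀=17, period (3,8,3,34); ℓ=4 even so k=3
k=0  a_k=17  p_k/q_k = 17/1
k=1  a_k=3  p_k/q_k = 52/3
k=2  a_k=8  p_k/q_k = 433/25
k=3  a_k=3  p_k/q_k = 1351/78
→ (1351, 78).  Check: 1351²=1825201, 300·78²=1825200, difference 1.

1351 78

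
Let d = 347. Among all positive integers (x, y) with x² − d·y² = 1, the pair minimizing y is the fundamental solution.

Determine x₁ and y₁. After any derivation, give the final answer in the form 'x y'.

d=347: √d = [18; 1,1,1,2,4,…,1,1,36] (ℓ=14, even), read p_13/q_13
i=0: a=18 ⇒ p=18, q=1
i=1: a=1 ⇒ p=19, q=1
i=2: a=1 ⇒ p=37, q=2
…
i=4: a=2 ⇒ p=149, q=8
…
i=6: a=1 ⇒ p=801, q=43
i=7: a=17 ⇒ p=14269, q=766
…
i=9: a=4 ⇒ p=74549, q=4002
…
i=12: a=1 ⇒ p=402885, q=21628
i=13: a=1 ⇒ p=641602, q=34443
fundamental: x₁=641602, y₁=34443  (since 411653126404 − 347·1186320249 = 1)

641602 34443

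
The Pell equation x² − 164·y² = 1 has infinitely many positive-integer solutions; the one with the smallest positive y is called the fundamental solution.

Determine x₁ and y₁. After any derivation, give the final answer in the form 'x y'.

2049 160

d=164: √d = [12; 1,4,6,4,1,24] (ℓ=6, even), read p_5/q_5
k=0  a_k=12  p_k/q_k = 12/1
…
k=2  a_k=4  p_k/q_k = 64/5
k=3  a_k=6  p_k/q_k = 397/31
k=4  a_k=4  p_k/q_k = 1652/129
k=5  a_k=1  p_k/q_k = 2049/160
fundamental: x₁=2049, y₁=160  (since 4198401 − 164·25600 = 1)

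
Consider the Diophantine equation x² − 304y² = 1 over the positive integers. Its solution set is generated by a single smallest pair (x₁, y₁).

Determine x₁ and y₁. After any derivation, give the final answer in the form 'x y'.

57799 3315

√304 → a₀=17, period (2,3,2,1,1,1,1,1,2,3,2,34); ℓ=12 even so k=11
k=0  a_k=17  p_k/q_k = 17/1
…
k=2  a_k=3  p_k/q_k = 122/7
k=3  a_k=2  p_k/q_k = 279/16
k=4  a_k=1  p_k/q_k = 401/23
k=5  a_k=1  p_k/q_k = 680/39
k=6  a_k=1  p_k/q_k = 1081/62
…
k=8  a_k=1  p_k/q_k = 2842/163
k=9  a_k=2  p_k/q_k = 7445/427
k=10  a_k=3  p_k/q_k = 25177/1444
k=11  a_k=2  p_k/q_k = 57799/3315
(x₁, y₁) = (57799, 3315);  57799² − 304·3315² = 1 ✓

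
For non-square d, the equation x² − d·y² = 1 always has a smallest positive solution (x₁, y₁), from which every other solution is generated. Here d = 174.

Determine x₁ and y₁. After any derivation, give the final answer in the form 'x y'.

√174 → a₀=13, period (5,4,5,26); ℓ=4 even so k=3
k=0  a_k=13  p_k/q_k = 13/1
k=1  a_k=5  p_k/q_k = 66/5
k=2  a_k=4  p_k/q_k = 277/21
k=3  a_k=5  p_k/q_k = 1451/110
→ (1451, 110).  Check: 1451²=2105401, 174·110²=2105400, difference 1.

1451 110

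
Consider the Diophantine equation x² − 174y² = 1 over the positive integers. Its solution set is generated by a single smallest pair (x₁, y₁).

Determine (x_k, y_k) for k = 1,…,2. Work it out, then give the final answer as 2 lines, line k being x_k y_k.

1451 110
4210801 319220

√174 → a₀=13, period (5,4,5,26); ℓ=4 even so k=3
a_0=13:  p_0=13·1+0=13,  q_0=13·0+1=1
a_1=5:  p_1=5·13+1=66,  q_1=5·1+0=5
a_2=4:  p_2=4·66+13=277,  q_2=4·5+1=21
a_3=5:  p_3=5·277+66=1451,  q_3=5·21+5=110
fundamental: x₁=1451, y₁=110  (since 2105401 − 174·12100 = 1)
n=2: (1451,110)∘(1451,110) = (1451·1451+174·110·110, 1451·110+110·1451) = (4210801,319220)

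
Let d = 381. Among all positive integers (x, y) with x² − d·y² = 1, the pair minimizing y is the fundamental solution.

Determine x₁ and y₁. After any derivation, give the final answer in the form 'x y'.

d=381: √d = [19; 1,1,12,1,1,38] (ℓ=6, even), read p_5/q_5
i=0: a=19 ⇒ p=19, q=1
i=1: a=1 ⇒ p=20, q=1
i=2: a=1 ⇒ p=39, q=2
i=3: a=12 ⇒ p=488, q=25
i=4: a=1 ⇒ p=527, q=27
i=5: a=1 ⇒ p=1015, q=52
fundamental: x₁=1015, y₁=52  (since 1030225 − 381·2704 = 1)

1015 52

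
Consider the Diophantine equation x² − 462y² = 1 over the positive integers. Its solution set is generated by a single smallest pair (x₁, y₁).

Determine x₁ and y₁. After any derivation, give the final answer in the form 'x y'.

√462 → a₀=21, period (2,42); ℓ=2 even so k=1
step 0: (21, 1)  from 21·(1,0) + (0,1)
step 1: (43, 2)  from 2·(21,1) + (1,0)
→ (43, 2).  Check: 43²=1849, 462·2²=1848, difference 1.

43 2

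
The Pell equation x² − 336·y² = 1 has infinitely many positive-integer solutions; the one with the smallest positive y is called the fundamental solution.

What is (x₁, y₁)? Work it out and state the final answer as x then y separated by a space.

[18; 3,36] for √336; ℓ=2 ⇒ convergent index 1
k=0  a_k=18  p_k/q_k = 18/1
k=1  a_k=3  p_k/q_k = 55/3
fundamental: x₁=55, y₁=3  (since 3025 − 336·9 = 1)

55 3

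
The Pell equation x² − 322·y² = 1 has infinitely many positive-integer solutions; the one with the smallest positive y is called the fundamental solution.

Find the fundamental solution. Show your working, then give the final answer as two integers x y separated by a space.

d=322: √d = [17; 1,16,1,34] (ℓ=4, even), read p_3/q_3
k=0  a_k=17  p_k/q_k = 17/1
…
k=2  a_k=16  p_k/q_k = 305/17
k=3  a_k=1  p_k/q_k = 323/18
fundamental: x₁=323, y₁=18  (since 104329 − 322·324 = 1)

323 18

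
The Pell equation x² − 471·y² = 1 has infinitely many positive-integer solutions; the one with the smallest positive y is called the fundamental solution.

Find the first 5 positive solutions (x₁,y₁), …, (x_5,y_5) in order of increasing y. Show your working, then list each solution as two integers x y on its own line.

7838695 361188
122890278606049 5662485139320
1926598824915678693415 88772987898323613612
30204041151744689101078780801 1391728752747293974319493360
473520532711948744867536551663095975 21818674431032810307068783683516788

√471 → a₀=21, period (1,2,2,1,3,…,2,1,42); ℓ=14 even so k=13
step 0: (21, 1)  from 21·(1,0) + (0,1)
…
step 2: (65, 3)  from 2·(22,1) + (21,1)
…
step 7: (48809, 2249)  from 14·(3429,158) + (803,37)
…
step 10: (843469, 38865)  from 1·(644804,29711) + (198665,9154)
step 11: (2331742, 107441)  from 2·(843469,38865) + (644804,29711)
step 12: (5506953, 253747)  from 2·(2331742,107441) + (843469,38865)
step 13: (7838695, 361188)  from 1·(5506953,253747) + (2331742,107441)
→ (7838695, 361188).  Check: 7838695²=61445139303025, 471·361188²=61445139303024, difference 1.
k=2:  x_2 = 7838695·7838695+471·361188·361188 = 122890278606049,  y_2 = 7838695·361188+361188·7838695 = 5662485139320
k=3:  x_3 = 7838695·122890278606049+471·361188·5662485139320 = 1926598824915678693415,  y_3 = 7838695·5662485139320+361188·122890278606049 = 88772987898323613612
k=4:  x_4 = 7838695·1926598824915678693415+471·361188·88772987898323613612 = 30204041151744689101078780801,  y_4 = 7838695·88772987898323613612+361188·1926598824915678693415 = 1391728752747293974319493360
k=5:  x_5 = 7838695·30204041151744689101078780801+471·361188·1391728752747293974319493360 = 473520532711948744867536551663095975,  y_5 = 7838695·1391728752747293974319493360+361188·30204041151744689101078780801 = 21818674431032810307068783683516788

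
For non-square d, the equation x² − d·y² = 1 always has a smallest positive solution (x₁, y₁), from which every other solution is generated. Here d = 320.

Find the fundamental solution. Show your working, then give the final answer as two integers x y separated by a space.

√320 → a₀=17, period (1,7,1,34); ℓ=4 even so k=3
i=0: a=17 ⇒ p=17, q=1
i=1: a=1 ⇒ p=18, q=1
i=2: a=7 ⇒ p=143, q=8
i=3: a=1 ⇒ p=161, q=9
fundamental: x₁=161, y₁=9  (since 25921 − 320·81 = 1)

161 9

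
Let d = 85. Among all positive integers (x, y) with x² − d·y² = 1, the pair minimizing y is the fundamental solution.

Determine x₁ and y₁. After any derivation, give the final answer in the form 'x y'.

√85 = [9; 4,1,1,4,18, …], period ℓ=5 (odd) → k=9
step 0: (9, 1)  from 9·(1,0) + (0,1)
…
step 4: (378, 41)  from 4·(83,9) + (46,5)
step 5: (6887, 747)  from 18·(378,41) + (83,9)
step 6: (27926, 3029)  from 4·(6887,747) + (378,41)
…
step 8: (62739, 6805)  from 1·(34813,3776) + (27926,3029)
step 9: (285769, 30996)  from 4·(62739,6805) + (34813,3776)
fundamental: x₁=285769, y₁=30996  (since 81663921361 − 85·960752016 = 1)

285769 30996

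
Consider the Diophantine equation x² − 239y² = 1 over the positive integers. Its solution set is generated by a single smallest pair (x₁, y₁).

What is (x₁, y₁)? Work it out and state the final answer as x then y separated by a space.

d=239: √d = [15; 2,5,1,2,4,15,4,2,1,5,2,30] (ℓ=12, even), read p_11/q_11
a_0=15:  p_0=15·1+0=15,  q_0=15·0+1=1
a_1=2:  p_1=2·15+1=31,  q_1=2·1+0=2
a_2=5:  p_2=5·31+15=170,  q_2=5·2+1=11
a_3=1:  p_3=1·170+31=201,  q_3=1·11+2=13
…
a_5=4:  p_5=4·572+201=2489,  q_5=4·37+13=161
a_6=15:  p_6=15·2489+572=37907,  q_6=15·161+37=2452
…
a_9=1:  p_9=1·346141+154117=500258,  q_9=1·22390+9969=32359
a_10=5:  p_10=5·500258+346141=2847431,  q_10=5·32359+22390=184185
a_11=2:  p_11=2·2847431+500258=6195120,  q_11=2·184185+32359=400729
(x₁, y₁) = (6195120, 400729);  6195120² − 239·400729² = 1 ✓

6195120 400729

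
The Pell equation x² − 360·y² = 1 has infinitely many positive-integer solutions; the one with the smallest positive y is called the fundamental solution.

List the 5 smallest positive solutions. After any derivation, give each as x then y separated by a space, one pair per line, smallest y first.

d=360: √d = [18; 1,36] (ℓ=2, even), read p_1/q_1
a_0=18:  p_0=18·1+0=18,  q_0=18·0+1=1
a_1=1:  p_1=1·18+1=19,  q_1=1·1+0=1
fundamental: x₁=19, y₁=1  (since 361 − 360·1 = 1)
(19+1√360)^2 = 721 + 38√360
(19+1√360)^3 = 27379 + 1443√360
(19+1√360)^4 = 1039681 + 54796√360
(19+1√360)^5 = 39480499 + 2080805√360

19 1
721 38
27379 1443
1039681 54796
39480499 2080805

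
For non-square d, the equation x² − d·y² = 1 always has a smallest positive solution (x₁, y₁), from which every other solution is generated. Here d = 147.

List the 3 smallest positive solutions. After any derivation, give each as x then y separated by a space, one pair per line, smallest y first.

√147 → a₀=12, period (8,24); ℓ=2 even so k=1
i=0: a=12 ⇒ p=12, q=1
i=1: a=8 ⇒ p=97, q=8
→ (97, 8).  Check: 97²=9409, 147·8²=9408, difference 1.
n=2: (97,8)∘(97,8) = (97·97+147·8·8, 97·8+8·97) = (18817,1552)
n=3: (18817,1552)∘(97,8) = (97·18817+147·8·1552, 97·1552+8·18817) = (3650401,301080)

97 8
18817 1552
3650401 301080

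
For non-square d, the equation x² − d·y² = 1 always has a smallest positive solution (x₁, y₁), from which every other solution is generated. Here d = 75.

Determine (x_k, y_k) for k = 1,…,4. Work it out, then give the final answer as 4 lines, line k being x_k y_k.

[8; 1,1,1,16] for √75; ℓ=4 ⇒ convergent index 3
k=0  a_k=8  p_k/q_k = 8/1
k=1  a_k=1  p_k/q_k = 9/1
k=2  a_k=1  p_k/q_k = 17/2
k=3  a_k=1  p_k/q_k = 26/3
(x₁, y₁) = (26, 3);  26² − 75·3² = 1 ✓
(26+3√75)^2 = 1351 + 156√75
(26+3√75)^3 = 70226 + 8109√75
(26+3√75)^4 = 3650401 + 421512√75

26 3
1351 156
70226 8109
3650401 421512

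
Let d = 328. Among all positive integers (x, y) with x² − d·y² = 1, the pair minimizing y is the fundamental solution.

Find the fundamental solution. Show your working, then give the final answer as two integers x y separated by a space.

√328 = [18; 9,36, …], period ℓ=2 (even) → k=1
i=0: a=18 ⇒ p=18, q=1
i=1: a=9 ⇒ p=163, q=9
→ (163, 9).  Check: 163²=26569, 328·9²=26568, difference 1.

163 9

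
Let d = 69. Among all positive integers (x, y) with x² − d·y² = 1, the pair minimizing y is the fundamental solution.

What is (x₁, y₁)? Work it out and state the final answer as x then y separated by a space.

[8; 3,3,1,4,1,3,3,16] for √69; ℓ=8 ⇒ convergent index 7
i=0: a=8 ⇒ p=8, q=1
i=1: a=3 ⇒ p=25, q=3
i=2: a=3 ⇒ p=83, q=10
i=3: a=1 ⇒ p=108, q=13
i=4: a=4 ⇒ p=515, q=62
…
i=6: a=3 ⇒ p=2384, q=287
i=7: a=3 ⇒ p=7775, q=936
→ (7775, 936).  Check: 7775²=60450625, 69·936²=60450624, difference 1.

7775 936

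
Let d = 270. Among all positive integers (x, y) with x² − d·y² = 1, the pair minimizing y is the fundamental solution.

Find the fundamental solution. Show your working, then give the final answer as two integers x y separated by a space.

5291 322

√270 → a₀=16, period (2,3,6,3,2,32); ℓ=6 even so k=5
k=0  a_k=16  p_k/q_k = 16/1
k=1  a_k=2  p_k/q_k = 33/2
…
k=4  a_k=3  p_k/q_k = 2284/139
k=5  a_k=2  p_k/q_k = 5291/322
→ (5291, 322).  Check: 5291²=27994681, 270·322²=27994680, difference 1.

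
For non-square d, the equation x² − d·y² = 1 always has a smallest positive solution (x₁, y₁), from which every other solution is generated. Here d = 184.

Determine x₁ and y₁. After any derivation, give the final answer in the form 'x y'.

24335 1794

√184 = [13; 1,1,3,2,1,2,1,2,3,1,1,26, …], period ℓ=12 (even) → k=11
a_0=13:  p_0=13·1+0=13,  q_0=13·0+1=1
…
a_2=1:  p_2=1·14+13=27,  q_2=1·1+1=2
a_3=3:  p_3=3·27+14=95,  q_3=3·2+1=7
a_4=2:  p_4=2·95+27=217,  q_4=2·7+2=16
…
a_7=1:  p_7=1·841+312=1153,  q_7=1·62+23=85
…
a_9=3:  p_9=3·3147+1153=10594,  q_9=3·232+85=781
a_10=1:  p_10=1·10594+3147=13741,  q_10=1·781+232=1013
a_11=1:  p_11=1·13741+10594=24335,  q_11=1·1013+781=1794
(x₁, y₁) = (24335, 1794);  24335² − 184·1794² = 1 ✓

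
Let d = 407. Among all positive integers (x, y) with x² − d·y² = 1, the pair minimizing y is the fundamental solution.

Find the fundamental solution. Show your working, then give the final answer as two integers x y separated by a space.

d=407: √d = [20; 5,1,2,1,5,40] (ℓ=6, even), read p_5/q_5
a_0=20:  p_0=20·1+0=20,  q_0=20·0+1=1
…
a_2=1:  p_2=1·101+20=121,  q_2=1·5+1=6
…
a_4=1:  p_4=1·343+121=464,  q_4=1·17+6=23
a_5=5:  p_5=5·464+343=2663,  q_5=5·23+17=132
(x₁, y₁) = (2663, 132);  2663² − 407·132² = 1 ✓

2663 132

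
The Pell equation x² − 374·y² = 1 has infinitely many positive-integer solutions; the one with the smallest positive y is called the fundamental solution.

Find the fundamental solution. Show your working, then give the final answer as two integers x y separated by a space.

3365 174

√374 → a₀=19, period (2,1,18,1,2,38); ℓ=6 even so k=5
k=0  a_k=19  p_k/q_k = 19/1
k=1  a_k=2  p_k/q_k = 39/2
…
k=3  a_k=18  p_k/q_k = 1083/56
k=4  a_k=1  p_k/q_k = 1141/59
k=5  a_k=2  p_k/q_k = 3365/174
→ (3365, 174).  Check: 3365²=11323225, 374·174²=11323224, difference 1.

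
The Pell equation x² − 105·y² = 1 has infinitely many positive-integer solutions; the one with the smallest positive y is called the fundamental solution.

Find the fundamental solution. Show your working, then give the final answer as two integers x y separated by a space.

41 4

[10; 4,20] for √105; ℓ=2 ⇒ convergent index 1
step 0: (10, 1)  from 10·(1,0) + (0,1)
step 1: (41, 4)  from 4·(10,1) + (1,0)
fundamental: x₁=41, y₁=4  (since 1681 − 105·16 = 1)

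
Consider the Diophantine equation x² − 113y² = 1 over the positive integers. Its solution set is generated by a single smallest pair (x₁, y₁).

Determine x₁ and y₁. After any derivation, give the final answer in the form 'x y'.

√113 = [10; 1,1,1,2,2,1,1,1,20, …], period ℓ=9 (odd) → k=17
step 0: (10, 1)  from 10·(1,0) + (0,1)
step 1: (11, 1)  from 1·(10,1) + (1,0)
…
step 4: (85, 8)  from 2·(32,3) + (21,2)
…
step 6: (287, 27)  from 1·(202,19) + (85,8)
…
step 8: (776, 73)  from 1·(489,46) + (287,27)
…
step 10: (16785, 1579)  from 1·(16009,1506) + (776,73)
…
step 12: (49579, 4664)  from 1·(32794,3085) + (16785,1579)
…
step 16: (758918, 71393)  from 1·(445435,41903) + (313483,29490)
step 17: (1204353, 113296)  from 1·(758918,71393) + (445435,41903)
(x₁, y₁) = (1204353, 113296);  1204353² − 113·113296² = 1 ✓

1204353 113296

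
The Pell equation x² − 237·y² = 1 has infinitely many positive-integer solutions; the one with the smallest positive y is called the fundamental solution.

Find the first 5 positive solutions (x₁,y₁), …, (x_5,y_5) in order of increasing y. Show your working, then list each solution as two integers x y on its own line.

228151 14820
104105757601 6762395640
47503665404623351 3085694655308460
21676017531356338550401 1408008642599798519280
9890810151545456327820453751 642477159632487569289194100

√237 → a₀=15, period (2,1,1,7,10,7,1,1,2,30); ℓ=10 even so k=9
i=0: a=15 ⇒ p=15, q=1
i=1: a=2 ⇒ p=31, q=2
i=2: a=1 ⇒ p=46, q=3
i=3: a=1 ⇒ p=77, q=5
…
i=5: a=10 ⇒ p=5927, q=385
i=6: a=7 ⇒ p=42074, q=2733
i=7: a=1 ⇒ p=48001, q=3118
i=8: a=1 ⇒ p=90075, q=5851
i=9: a=2 ⇒ p=228151, q=14820
fundamental: x₁=228151, y₁=14820  (since 52052878801 − 237·219632400 = 1)
n=2: (228151,14820)∘(228151,14820) = (228151·228151+237·14820·14820, 228151·14820+14820·228151) = (104105757601,6762395640)
n=3: (104105757601,6762395640)∘(228151,14820) = (228151·104105757601+237·14820·6762395640, 228151·6762395640+14820·104105757601) = (47503665404623351,3085694655308460)
n=4: (47503665404623351,3085694655308460)∘(228151,14820) = (228151·47503665404623351+237·14820·3085694655308460, 228151·3085694655308460+14820·47503665404623351) = (21676017531356338550401,1408008642599798519280)
n=5: (21676017531356338550401,1408008642599798519280)∘(228151,14820) = (228151·21676017531356338550401+237·14820·1408008642599798519280, 228151·1408008642599798519280+14820·21676017531356338550401) = (9890810151545456327820453751,642477159632487569289194100)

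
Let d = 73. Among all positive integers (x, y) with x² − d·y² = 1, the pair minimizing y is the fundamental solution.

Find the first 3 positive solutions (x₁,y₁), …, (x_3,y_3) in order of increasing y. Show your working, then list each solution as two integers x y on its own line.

2281249 267000
10408194000001 1218186966000
47487364308614281249 5557975596000801000

d=73: √d = [8; 1,1,5,5,1,1,16] (ℓ=7, odd), read p_13/q_13
k=0  a_k=8  p_k/q_k = 8/1
k=1  a_k=1  p_k/q_k = 9/1
k=2  a_k=1  p_k/q_k = 17/2
…
k=4  a_k=5  p_k/q_k = 487/57
k=5  a_k=1  p_k/q_k = 581/68
k=6  a_k=1  p_k/q_k = 1068/125
k=7  a_k=16  p_k/q_k = 17669/2068
k=8  a_k=1  p_k/q_k = 18737/2193
k=9  a_k=1  p_k/q_k = 36406/4261
k=10  a_k=5  p_k/q_k = 200767/23498
k=11  a_k=5  p_k/q_k = 1040241/121751
k=12  a_k=1  p_k/q_k = 1241008/145249
k=13  a_k=1  p_k/q_k = 2281249/267000
fundamental: x₁=2281249, y₁=267000  (since 5204097000001 − 73·71289000000 = 1)
(2281249+267000√73)^2 = 10408194000001 + 1218186966000√73
(2281249+267000√73)^3 = 47487364308614281249 + 5557975596000801000√73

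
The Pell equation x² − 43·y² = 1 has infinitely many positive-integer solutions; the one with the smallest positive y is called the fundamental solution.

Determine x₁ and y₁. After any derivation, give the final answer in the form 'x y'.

3482 531

d=43: √d = [6; 1,1,3,1,5,1,3,1,1,12] (ℓ=10, even), read p_9/q_9
i=0: a=6 ⇒ p=6, q=1
i=1: a=1 ⇒ p=7, q=1
…
i=5: a=5 ⇒ p=341, q=52
…
i=7: a=3 ⇒ p=1541, q=235
i=8: a=1 ⇒ p=1941, q=296
i=9: a=1 ⇒ p=3482, q=531
fundamental: x₁=3482, y₁=531  (since 12124324 − 43·281961 = 1)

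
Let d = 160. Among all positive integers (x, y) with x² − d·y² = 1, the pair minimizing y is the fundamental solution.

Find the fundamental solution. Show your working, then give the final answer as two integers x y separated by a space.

[12; 1,1,1,5,1,1,1,24] for √160; ℓ=8 ⇒ convergent index 7
a_0=12:  p_0=12·1+0=12,  q_0=12·0+1=1
a_1=1:  p_1=1·12+1=13,  q_1=1·1+0=1
a_2=1:  p_2=1·13+12=25,  q_2=1·1+1=2
…
a_4=5:  p_4=5·38+25=215,  q_4=5·3+2=17
a_5=1:  p_5=1·215+38=253,  q_5=1·17+3=20
a_6=1:  p_6=1·253+215=468,  q_6=1·20+17=37
a_7=1:  p_7=1·468+253=721,  q_7=1·37+20=57
→ (721, 57).  Check: 721²=519841, 160·57²=519840, difference 1.

721 57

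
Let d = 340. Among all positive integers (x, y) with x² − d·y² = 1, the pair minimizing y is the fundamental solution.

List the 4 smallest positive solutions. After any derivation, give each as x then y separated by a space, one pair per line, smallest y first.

√340 = [18; 2,3,1,1,1,…,3,2,36, …], period ℓ=14 (even) → k=13
a_0=18:  p_0=18·1+0=18,  q_0=18·0+1=1
…
a_2=3:  p_2=3·37+18=129,  q_2=3·2+1=7
…
a_5=1:  p_5=1·295+166=461,  q_5=1·16+9=25
…
a_7=8:  p_7=8·756+461=6509,  q_7=8·41+25=353
a_8=1:  p_8=1·6509+756=7265,  q_8=1·353+41=394
a_9=1:  p_9=1·7265+6509=13774,  q_9=1·394+353=747
…
a_12=3:  p_12=3·34813+21039=125478,  q_12=3·1888+1141=6805
a_13=2:  p_13=2·125478+34813=285769,  q_13=2·6805+1888=15498
fundamental: x₁=285769, y₁=15498  (since 81663921361 − 340·240188004 = 1)
k=2:  x_2 = 285769·285769+340·15498·15498 = 163327842721,  y_2 = 285769·15498+15498·285769 = 8857695924
k=3:  x_3 = 285769·163327842721+340·15498·8857695924 = 93348068572789129,  y_3 = 285769·8857695924+15498·163327842721 = 5062509812995614
k=4:  x_4 = 285769·93348068572789129+340·15498·5062509812995614 = 53351968415791425367681,  y_4 = 285769·5062509812995614+15498·93348068572789129 = 2893416733491029538408

285769 15498
163327842721 8857695924
93348068572789129 5062509812995614
53351968415791425367681 2893416733491029538408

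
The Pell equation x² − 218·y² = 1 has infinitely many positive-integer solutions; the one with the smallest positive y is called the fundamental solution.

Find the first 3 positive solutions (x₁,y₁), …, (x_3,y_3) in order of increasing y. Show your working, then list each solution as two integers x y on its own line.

126003 8534
31753512017 2150619204
8002075549230099 541968943114690

[14; 1,3,3,1,28] for √218; ℓ=5 ⇒ convergent index 9
k=0  a_k=14  p_k/q_k = 14/1
k=1  a_k=1  p_k/q_k = 15/1
k=2  a_k=3  p_k/q_k = 59/4
k=3  a_k=3  p_k/q_k = 192/13
k=4  a_k=1  p_k/q_k = 251/17
k=5  a_k=28  p_k/q_k = 7220/489
k=6  a_k=1  p_k/q_k = 7471/506
k=7  a_k=3  p_k/q_k = 29633/2007
k=8  a_k=3  p_k/q_k = 96370/6527
k=9  a_k=1  p_k/q_k = 126003/8534
fundamental: x₁=126003, y₁=8534  (since 15876756009 − 218·72829156 = 1)
n=2: (126003,8534)∘(126003,8534) = (126003·126003+218·8534·8534, 126003·8534+8534·126003) = (31753512017,2150619204)
n=3: (31753512017,2150619204)∘(126003,8534) = (126003·31753512017+218·8534·2150619204, 126003·2150619204+8534·31753512017) = (8002075549230099,541968943114690)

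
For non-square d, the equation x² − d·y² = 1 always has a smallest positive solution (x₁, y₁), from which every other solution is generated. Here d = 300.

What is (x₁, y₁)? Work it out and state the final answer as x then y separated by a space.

1351 78

d=300: √d = [17; 3,8,3,34] (ℓ=4, even), read p_3/q_3
k=0  a_k=17  p_k/q_k = 17/1
…
k=2  a_k=8  p_k/q_k = 433/25
k=3  a_k=3  p_k/q_k = 1351/78
fundamental: x₁=1351, y₁=78  (since 1825201 − 300·6084 = 1)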